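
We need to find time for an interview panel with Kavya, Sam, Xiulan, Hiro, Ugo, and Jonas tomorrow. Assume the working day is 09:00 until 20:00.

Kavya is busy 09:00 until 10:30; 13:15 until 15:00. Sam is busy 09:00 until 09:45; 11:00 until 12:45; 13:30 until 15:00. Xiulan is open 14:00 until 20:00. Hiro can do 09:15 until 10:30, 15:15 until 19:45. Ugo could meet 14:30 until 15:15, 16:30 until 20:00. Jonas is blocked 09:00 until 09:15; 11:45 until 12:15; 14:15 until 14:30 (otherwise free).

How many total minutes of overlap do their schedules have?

195

Kavya free: 10:30-13:15, 15:00-20:00 (invert busy blocks within the working day).
Sam free: 09:45-11:00, 12:45-13:30, 15:00-20:00 (invert busy blocks within the working day).
Xiulan free: 14:00-20:00.
Hiro free: 09:15-10:30, 15:15-19:45.
Ugo free: 14:30-15:15, 16:30-20:00.
Jonas free: 09:15-11:45, 12:15-14:15, 14:30-20:00 (invert busy blocks within the working day).
Kavya ∩ Sam: 10:30-11:00, 12:45-13:15, 15:00-20:00.
Kavya ∩ Sam ∩ Xiulan: 15:00-20:00.
Kavya ∩ Sam ∩ Xiulan ∩ Hiro: 15:15-19:45.
Kavya ∩ Sam ∩ Xiulan ∩ Hiro ∩ Ugo: 16:30-19:45.
Kavya ∩ Sam ∩ Xiulan ∩ Hiro ∩ Ugo ∩ Jonas: 16:30-19:45.
So the common availability across everyone is 16:30-19:45.
That's a single block of 195 minutes.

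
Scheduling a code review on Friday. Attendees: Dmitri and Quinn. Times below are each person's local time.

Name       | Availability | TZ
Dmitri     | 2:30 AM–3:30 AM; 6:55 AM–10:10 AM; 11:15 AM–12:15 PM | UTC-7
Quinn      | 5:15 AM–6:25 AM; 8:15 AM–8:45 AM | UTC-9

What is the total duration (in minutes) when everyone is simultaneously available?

70

Dmitri in UTC: 09:30-10:30, 13:55-17:10, 18:15-19:15 (add 7h to convert from UTC-7).
Quinn in UTC: 14:15-15:25, 17:15-17:45 (add 9h to convert from UTC-9).
Dmitri ∩ Quinn: 14:15-15:25.
That's a single block of 70 minutes.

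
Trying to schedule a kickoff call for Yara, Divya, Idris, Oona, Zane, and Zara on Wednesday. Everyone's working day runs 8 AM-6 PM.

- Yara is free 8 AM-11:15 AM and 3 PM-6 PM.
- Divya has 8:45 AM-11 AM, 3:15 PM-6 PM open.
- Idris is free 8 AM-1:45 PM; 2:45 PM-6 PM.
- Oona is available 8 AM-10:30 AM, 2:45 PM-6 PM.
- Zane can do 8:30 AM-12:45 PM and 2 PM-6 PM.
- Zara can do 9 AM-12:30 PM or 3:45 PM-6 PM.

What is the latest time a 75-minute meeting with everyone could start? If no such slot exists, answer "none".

Yara ∩ Divya: 08:45-11:00, 15:15-18:00.
Yara ∩ Divya ∩ Idris: 08:45-11:00, 15:15-18:00.
Yara ∩ Divya ∩ Idris ∩ Oona: 08:45-10:30, 15:15-18:00.
Yara ∩ Divya ∩ Idris ∩ Oona ∩ Zane: 08:45-10:30, 15:15-18:00.
Yara ∩ Divya ∩ Idris ∩ Oona ∩ Zane ∩ Zara: 09:00-10:30, 15:45-18:00.
Those are the intersection windows.
The last common window of at least 75 minutes is 15:45-18:00; a 75-minute meeting can start as late as 16:45 and still end by 18:00.

16:45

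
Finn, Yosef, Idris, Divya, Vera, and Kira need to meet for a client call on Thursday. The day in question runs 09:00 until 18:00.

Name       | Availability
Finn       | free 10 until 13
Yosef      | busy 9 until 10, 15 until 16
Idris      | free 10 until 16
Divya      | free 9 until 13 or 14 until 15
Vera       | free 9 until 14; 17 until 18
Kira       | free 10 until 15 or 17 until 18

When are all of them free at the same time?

10:00-13:00

Finn free: 10:00-13:00.
Yosef free: 10:00-15:00, 16:00-18:00 (invert busy blocks within the working day).
Idris free: 10:00-16:00.
Divya free: 09:00-13:00, 14:00-15:00.
Vera free: 09:00-14:00, 17:00-18:00.
Kira free: 10:00-15:00, 17:00-18:00.
Finn ∩ Yosef: 10:00-13:00.
Finn ∩ Yosef ∩ Idris: 10:00-13:00.
Finn ∩ Yosef ∩ Idris ∩ Divya: 10:00-13:00.
Finn ∩ Yosef ∩ Idris ∩ Divya ∩ Vera: 10:00-13:00.
Finn ∩ Yosef ∩ Idris ∩ Divya ∩ Vera ∩ Kira: 10:00-13:00.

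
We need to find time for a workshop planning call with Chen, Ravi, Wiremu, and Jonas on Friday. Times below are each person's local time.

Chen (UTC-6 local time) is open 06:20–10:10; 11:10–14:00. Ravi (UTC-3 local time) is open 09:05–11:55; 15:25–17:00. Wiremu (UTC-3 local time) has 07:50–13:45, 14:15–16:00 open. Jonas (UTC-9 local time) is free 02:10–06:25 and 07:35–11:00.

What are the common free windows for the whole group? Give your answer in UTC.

12:20-14:55, 18:25-19:00

Chen in UTC: 12:20-16:10, 17:10-20:00 (add 6h to convert from UTC-6).
Ravi in UTC: 12:05-14:55, 18:25-20:00 (add 3h to convert from UTC-3).
Wiremu in UTC: 10:50-16:45, 17:15-19:00 (add 3h to convert from UTC-3).
Jonas in UTC: 11:10-15:25, 16:35-20:00 (add 9h to convert from UTC-9).
Chen ∩ Ravi: 12:20-14:55, 18:25-20:00.
Chen ∩ Ravi ∩ Wiremu: 12:20-14:55, 18:25-19:00.
Chen ∩ Ravi ∩ Wiremu ∩ Jonas: 12:20-14:55, 18:25-19:00.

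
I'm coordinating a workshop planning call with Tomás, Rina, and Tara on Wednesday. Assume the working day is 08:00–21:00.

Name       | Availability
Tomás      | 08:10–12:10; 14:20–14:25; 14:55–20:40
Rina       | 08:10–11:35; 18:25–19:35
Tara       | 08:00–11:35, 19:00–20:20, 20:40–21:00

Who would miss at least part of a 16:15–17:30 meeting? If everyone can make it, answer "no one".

Tomás: free for 16:15-17:30. Rina: not fully free for 16:15-17:30. Tara: not fully free for 16:15-17:30.

Rina, Tara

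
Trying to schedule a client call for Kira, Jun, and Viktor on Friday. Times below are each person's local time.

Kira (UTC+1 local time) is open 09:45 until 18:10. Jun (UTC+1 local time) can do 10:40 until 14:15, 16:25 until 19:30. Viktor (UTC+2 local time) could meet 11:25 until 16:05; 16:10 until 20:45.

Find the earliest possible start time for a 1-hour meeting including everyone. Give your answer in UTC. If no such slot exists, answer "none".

Kira in UTC: 08:45-17:10 (subtract 1h to convert from UTC+1).
Jun in UTC: 09:40-13:15, 15:25-18:30 (subtract 1h to convert from UTC+1).
Viktor in UTC: 09:25-14:05, 14:10-18:45 (subtract 2h to convert from UTC+2).
Kira ∩ Jun: 09:40-13:15, 15:25-17:10.
Kira ∩ Jun ∩ Viktor: 09:40-13:15, 15:25-17:10.
The first common window of at least 60 minutes is 09:40-13:15, so the earliest start is 09:40.

09:40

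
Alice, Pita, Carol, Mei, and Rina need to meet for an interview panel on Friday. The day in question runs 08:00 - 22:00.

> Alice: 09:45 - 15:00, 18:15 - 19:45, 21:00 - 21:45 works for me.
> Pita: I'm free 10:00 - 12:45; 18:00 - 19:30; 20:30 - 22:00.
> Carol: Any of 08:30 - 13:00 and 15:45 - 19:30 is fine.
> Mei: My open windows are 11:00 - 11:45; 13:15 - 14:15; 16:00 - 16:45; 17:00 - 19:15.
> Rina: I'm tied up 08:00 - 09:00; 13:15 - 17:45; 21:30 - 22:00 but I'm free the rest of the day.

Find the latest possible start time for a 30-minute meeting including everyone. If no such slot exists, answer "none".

18:45

Alice free: 09:45-15:00, 18:15-19:45, 21:00-21:45.
Pita free: 10:00-12:45, 18:00-19:30, 20:30-22:00.
Carol free: 08:30-13:00, 15:45-19:30.
Mei free: 11:00-11:45, 13:15-14:15, 16:00-16:45, 17:00-19:15.
Rina free: 09:00-13:15, 17:45-21:30 (invert busy blocks within the working day).
Alice ∩ Pita: 10:00-12:45, 18:15-19:30, 21:00-21:45.
Alice ∩ Pita ∩ Carol: 10:00-12:45, 18:15-19:30.
Alice ∩ Pita ∩ Carol ∩ Mei: 11:00-11:45, 18:15-19:15.
Alice ∩ Pita ∩ Carol ∩ Mei ∩ Rina: 11:00-11:45, 18:15-19:15.
Those are the intersection windows.
The last common window of at least 30 minutes is 18:15-19:15; a 30-minute meeting can start as late as 18:45 and still end by 19:15.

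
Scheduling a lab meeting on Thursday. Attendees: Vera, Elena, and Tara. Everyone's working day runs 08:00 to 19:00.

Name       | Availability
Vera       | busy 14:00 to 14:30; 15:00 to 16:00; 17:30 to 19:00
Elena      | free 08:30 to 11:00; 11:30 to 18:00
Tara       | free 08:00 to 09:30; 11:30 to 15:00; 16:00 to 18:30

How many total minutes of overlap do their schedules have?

330

Vera free: 08:00-14:00, 14:30-15:00, 16:00-17:30 (invert busy blocks within the working day).
Elena free: 08:30-11:00, 11:30-18:00.
Tara free: 08:00-09:30, 11:30-15:00, 16:00-18:30.
Vera ∩ Elena: 08:30-11:00, 11:30-14:00, 14:30-15:00, 16:00-17:30.
Vera ∩ Elena ∩ Tara: 08:30-09:30, 11:30-14:00, 14:30-15:00, 16:00-17:30.
Summing the common windows: 60 + 150 + 30 + 90 = 330 minutes.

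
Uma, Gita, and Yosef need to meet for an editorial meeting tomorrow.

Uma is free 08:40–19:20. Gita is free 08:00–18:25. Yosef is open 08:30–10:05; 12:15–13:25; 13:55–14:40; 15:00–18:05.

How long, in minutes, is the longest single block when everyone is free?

Uma ∩ Gita: 08:40-18:25.
Uma ∩ Gita ∩ Yosef: 08:40-10:05, 12:15-13:25, 13:55-14:40, 15:00-18:05.
The longest is 15:00-18:05 at 185 minutes.

185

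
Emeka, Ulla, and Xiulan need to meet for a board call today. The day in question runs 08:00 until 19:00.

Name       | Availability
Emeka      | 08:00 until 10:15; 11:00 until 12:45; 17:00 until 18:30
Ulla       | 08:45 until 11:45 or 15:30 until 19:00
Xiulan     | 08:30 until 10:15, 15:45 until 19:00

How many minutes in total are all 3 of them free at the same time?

Emeka ∩ Ulla: 08:45-10:15, 11:00-11:45, 17:00-18:30.
Emeka ∩ Ulla ∩ Xiulan: 08:45-10:15, 17:00-18:30.
Summing the common windows: 90 + 90 = 180 minutes.

180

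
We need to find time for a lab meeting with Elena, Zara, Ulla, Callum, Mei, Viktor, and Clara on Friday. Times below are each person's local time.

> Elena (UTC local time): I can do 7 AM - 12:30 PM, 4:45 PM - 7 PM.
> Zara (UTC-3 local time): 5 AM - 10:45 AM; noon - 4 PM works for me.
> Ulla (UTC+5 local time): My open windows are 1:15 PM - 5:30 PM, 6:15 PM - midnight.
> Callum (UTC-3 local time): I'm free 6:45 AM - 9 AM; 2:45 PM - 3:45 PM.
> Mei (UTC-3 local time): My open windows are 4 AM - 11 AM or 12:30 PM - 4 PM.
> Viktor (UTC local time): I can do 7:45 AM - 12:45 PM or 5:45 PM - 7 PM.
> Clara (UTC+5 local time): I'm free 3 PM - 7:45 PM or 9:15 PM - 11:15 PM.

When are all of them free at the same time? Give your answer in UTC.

Elena in UTC: 07:00-12:30, 16:45-19:00.
Zara in UTC: 08:00-13:45, 15:00-19:00 (add 3h to convert from UTC-3).
Ulla in UTC: 08:15-12:30, 13:15-19:00 (subtract 5h to convert from UTC+5).
Callum in UTC: 09:45-12:00, 17:45-18:45 (add 3h to convert from UTC-3).
Mei in UTC: 07:00-14:00, 15:30-19:00 (add 3h to convert from UTC-3).
Viktor in UTC: 07:45-12:45, 17:45-19:00.
Clara in UTC: 10:00-14:45, 16:15-18:15 (subtract 5h to convert from UTC+5).
Elena ∩ Zara: 08:00-12:30, 16:45-19:00.
Elena ∩ Zara ∩ Ulla: 08:15-12:30, 16:45-19:00.
Elena ∩ Zara ∩ Ulla ∩ Callum: 09:45-12:00, 17:45-18:45.
Elena ∩ Zara ∩ Ulla ∩ Callum ∩ Mei: 09:45-12:00, 17:45-18:45.
Elena ∩ Zara ∩ Ulla ∩ Callum ∩ Mei ∩ Viktor: 09:45-12:00, 17:45-18:45.
Elena ∩ Zara ∩ Ulla ∩ Callum ∩ Mei ∩ Viktor ∩ Clara: 10:00-12:00, 17:45-18:15.

10:00-12:00, 17:45-18:15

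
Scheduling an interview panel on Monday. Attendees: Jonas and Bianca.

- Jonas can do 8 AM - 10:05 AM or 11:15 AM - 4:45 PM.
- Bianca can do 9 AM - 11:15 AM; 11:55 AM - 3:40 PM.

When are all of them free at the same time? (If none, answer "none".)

Jonas ∩ Bianca: 09:00-10:05, 11:55-15:40.

09:00-10:05, 11:55-15:40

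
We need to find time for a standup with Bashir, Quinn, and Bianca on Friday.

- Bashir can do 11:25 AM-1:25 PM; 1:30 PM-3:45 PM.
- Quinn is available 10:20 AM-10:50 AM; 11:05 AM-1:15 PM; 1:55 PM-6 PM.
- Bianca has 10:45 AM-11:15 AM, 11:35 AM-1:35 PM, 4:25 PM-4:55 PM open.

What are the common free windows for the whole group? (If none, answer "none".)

11:35-13:15

Bashir ∩ Quinn: 11:25-13:15, 13:55-15:45.
Bashir ∩ Quinn ∩ Bianca: 11:35-13:15.
Those are the intersection windows.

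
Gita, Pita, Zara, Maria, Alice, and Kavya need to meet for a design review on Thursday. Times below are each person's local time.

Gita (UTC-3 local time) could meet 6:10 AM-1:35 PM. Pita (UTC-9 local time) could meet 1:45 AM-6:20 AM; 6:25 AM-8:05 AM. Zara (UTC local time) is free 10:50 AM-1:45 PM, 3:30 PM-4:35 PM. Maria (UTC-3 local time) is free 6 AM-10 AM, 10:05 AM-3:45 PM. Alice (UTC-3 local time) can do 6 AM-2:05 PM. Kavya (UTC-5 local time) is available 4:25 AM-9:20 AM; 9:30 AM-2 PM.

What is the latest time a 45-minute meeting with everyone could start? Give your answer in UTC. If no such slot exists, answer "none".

Gita in UTC: 09:10-16:35 (add 3h to convert from UTC-3).
Pita in UTC: 10:45-15:20, 15:25-17:05 (add 9h to convert from UTC-9).
Zara in UTC: 10:50-13:45, 15:30-16:35.
Maria in UTC: 09:00-13:00, 13:05-18:45 (add 3h to convert from UTC-3).
Alice in UTC: 09:00-17:05 (add 3h to convert from UTC-3).
Kavya in UTC: 09:25-14:20, 14:30-19:00 (add 5h to convert from UTC-5).
Gita ∩ Pita: 10:45-15:20, 15:25-16:35.
Gita ∩ Pita ∩ Zara: 10:50-13:45, 15:30-16:35.
Gita ∩ Pita ∩ Zara ∩ Maria: 10:50-13:00, 13:05-13:45, 15:30-16:35.
Gita ∩ Pita ∩ Zara ∩ Maria ∩ Alice: 10:50-13:00, 13:05-13:45, 15:30-16:35.
Gita ∩ Pita ∩ Zara ∩ Maria ∩ Alice ∩ Kavya: 10:50-13:00, 13:05-13:45, 15:30-16:35.
Those are the intersection windows.
The last common window of at least 45 minutes is 15:30-16:35; a 45-minute meeting can start as late as 15:50 and still end by 16:35.

15:50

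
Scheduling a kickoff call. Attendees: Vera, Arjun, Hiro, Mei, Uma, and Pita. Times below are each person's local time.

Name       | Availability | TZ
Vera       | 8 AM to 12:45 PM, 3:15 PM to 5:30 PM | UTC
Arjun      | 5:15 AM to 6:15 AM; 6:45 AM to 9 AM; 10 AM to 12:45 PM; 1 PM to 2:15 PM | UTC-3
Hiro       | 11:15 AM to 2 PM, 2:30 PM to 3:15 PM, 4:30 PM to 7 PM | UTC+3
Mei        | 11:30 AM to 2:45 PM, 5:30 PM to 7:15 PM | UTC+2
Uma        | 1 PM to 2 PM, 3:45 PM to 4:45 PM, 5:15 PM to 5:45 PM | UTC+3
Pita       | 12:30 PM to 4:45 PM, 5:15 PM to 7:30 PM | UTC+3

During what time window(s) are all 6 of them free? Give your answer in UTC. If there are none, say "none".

10:00-11:00

Vera in UTC: 08:00-12:45, 15:15-17:30.
Arjun in UTC: 08:15-09:15, 09:45-12:00, 13:00-15:45, 16:00-17:15 (add 3h to convert from UTC-3).
Hiro in UTC: 08:15-11:00, 11:30-12:15, 13:30-16:00 (subtract 3h to convert from UTC+3).
Mei in UTC: 09:30-12:45, 15:30-17:15 (subtract 2h to convert from UTC+2).
Uma in UTC: 10:00-11:00, 12:45-13:45, 14:15-14:45 (subtract 3h to convert from UTC+3).
Pita in UTC: 09:30-13:45, 14:15-16:30 (subtract 3h to convert from UTC+3).
Vera ∩ Arjun: 08:15-09:15, 09:45-12:00, 15:15-15:45, 16:00-17:15.
Vera ∩ Arjun ∩ Hiro: 08:15-09:15, 09:45-11:00, 11:30-12:00, 15:15-15:45.
Vera ∩ Arjun ∩ Hiro ∩ Mei: 09:45-11:00, 11:30-12:00, 15:30-15:45.
Vera ∩ Arjun ∩ Hiro ∩ Mei ∩ Uma: 10:00-11:00.
Vera ∩ Arjun ∩ Hiro ∩ Mei ∩ Uma ∩ Pita: 10:00-11:00.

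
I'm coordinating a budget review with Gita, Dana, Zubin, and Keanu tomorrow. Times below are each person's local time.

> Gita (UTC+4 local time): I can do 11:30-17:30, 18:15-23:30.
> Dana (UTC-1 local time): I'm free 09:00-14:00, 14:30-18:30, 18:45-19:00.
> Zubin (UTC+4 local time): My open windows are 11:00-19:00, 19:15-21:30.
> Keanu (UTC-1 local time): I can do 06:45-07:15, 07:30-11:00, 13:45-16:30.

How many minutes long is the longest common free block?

Gita in UTC: 07:30-13:30, 14:15-19:30 (subtract 4h to convert from UTC+4).
Dana in UTC: 10:00-15:00, 15:30-19:30, 19:45-20:00 (add 1h to convert from UTC-1).
Zubin in UTC: 07:00-15:00, 15:15-17:30 (subtract 4h to convert from UTC+4).
Keanu in UTC: 07:45-08:15, 08:30-12:00, 14:45-17:30 (add 1h to convert from UTC-1).
Gita ∩ Dana: 10:00-13:30, 14:15-15:00, 15:30-19:30.
Gita ∩ Dana ∩ Zubin: 10:00-13:30, 14:15-15:00, 15:30-17:30.
Gita ∩ Dana ∩ Zubin ∩ Keanu: 10:00-12:00, 14:45-15:00, 15:30-17:30.
The longest is 10:00-12:00 at 120 minutes.

120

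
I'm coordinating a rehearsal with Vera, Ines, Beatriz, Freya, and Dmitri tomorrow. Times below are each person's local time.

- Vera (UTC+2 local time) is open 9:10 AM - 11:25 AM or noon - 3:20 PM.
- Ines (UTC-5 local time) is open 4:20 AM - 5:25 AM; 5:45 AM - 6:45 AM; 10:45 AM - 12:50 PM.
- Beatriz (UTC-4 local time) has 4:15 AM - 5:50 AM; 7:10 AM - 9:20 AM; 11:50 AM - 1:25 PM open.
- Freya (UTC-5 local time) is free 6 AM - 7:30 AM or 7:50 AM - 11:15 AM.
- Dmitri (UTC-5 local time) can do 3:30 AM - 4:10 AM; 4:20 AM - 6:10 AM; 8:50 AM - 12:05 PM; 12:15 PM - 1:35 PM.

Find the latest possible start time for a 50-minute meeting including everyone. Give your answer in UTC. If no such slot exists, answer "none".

none

Vera in UTC: 07:10-09:25, 10:00-13:20 (subtract 2h to convert from UTC+2).
Ines in UTC: 09:20-10:25, 10:45-11:45, 15:45-17:50 (add 5h to convert from UTC-5).
Beatriz in UTC: 08:15-09:50, 11:10-13:20, 15:50-17:25 (add 4h to convert from UTC-4).
Freya in UTC: 11:00-12:30, 12:50-16:15 (add 5h to convert from UTC-5).
Dmitri in UTC: 08:30-09:10, 09:20-11:10, 13:50-17:05, 17:15-18:35 (add 5h to convert from UTC-5).
Vera ∩ Ines: 09:20-09:25, 10:00-10:25, 10:45-11:45.
Vera ∩ Ines ∩ Beatriz: 09:20-09:25, 11:10-11:45.
Vera ∩ Ines ∩ Beatriz ∩ Freya: 11:10-11:45.
Vera ∩ Ines ∩ Beatriz ∩ Freya ∩ Dmitri: ∅.
There is no time when everyone is free.
No common window is at least 50 minutes long.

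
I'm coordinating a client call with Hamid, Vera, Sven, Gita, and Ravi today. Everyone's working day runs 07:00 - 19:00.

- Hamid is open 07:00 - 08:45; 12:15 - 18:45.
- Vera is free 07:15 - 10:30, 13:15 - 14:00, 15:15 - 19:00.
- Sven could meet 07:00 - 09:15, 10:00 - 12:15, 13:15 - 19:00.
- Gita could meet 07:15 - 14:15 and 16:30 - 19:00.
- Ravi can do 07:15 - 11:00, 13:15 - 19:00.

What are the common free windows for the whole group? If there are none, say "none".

Hamid ∩ Vera: 07:15-08:45, 13:15-14:00, 15:15-18:45.
Hamid ∩ Vera ∩ Sven: 07:15-08:45, 13:15-14:00, 15:15-18:45.
Hamid ∩ Vera ∩ Sven ∩ Gita: 07:15-08:45, 13:15-14:00, 16:30-18:45.
Hamid ∩ Vera ∩ Sven ∩ Gita ∩ Ravi: 07:15-08:45, 13:15-14:00, 16:30-18:45.

07:15-08:45, 13:15-14:00, 16:30-18:45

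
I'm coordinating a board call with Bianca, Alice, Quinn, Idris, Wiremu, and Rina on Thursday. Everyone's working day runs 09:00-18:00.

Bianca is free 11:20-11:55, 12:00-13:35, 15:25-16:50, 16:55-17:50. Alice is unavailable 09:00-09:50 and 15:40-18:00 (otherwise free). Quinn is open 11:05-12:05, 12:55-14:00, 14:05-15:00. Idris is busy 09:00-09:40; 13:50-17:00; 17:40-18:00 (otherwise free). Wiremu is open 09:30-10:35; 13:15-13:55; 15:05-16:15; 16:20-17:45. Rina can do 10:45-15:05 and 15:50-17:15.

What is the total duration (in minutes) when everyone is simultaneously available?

Bianca free: 11:20-11:55, 12:00-13:35, 15:25-16:50, 16:55-17:50.
Alice free: 09:50-15:40 (invert busy blocks within the working day).
Quinn free: 11:05-12:05, 12:55-14:00, 14:05-15:00.
Idris free: 09:40-13:50, 17:00-17:40 (invert busy blocks within the working day).
Wiremu free: 09:30-10:35, 13:15-13:55, 15:05-16:15, 16:20-17:45.
Rina free: 10:45-15:05, 15:50-17:15.
Bianca ∩ Alice: 11:20-11:55, 12:00-13:35, 15:25-15:40.
Bianca ∩ Alice ∩ Quinn: 11:20-11:55, 12:00-12:05, 12:55-13:35.
Bianca ∩ Alice ∩ Quinn ∩ Idris: 11:20-11:55, 12:00-12:05, 12:55-13:35.
Bianca ∩ Alice ∩ Quinn ∩ Idris ∩ Wiremu: 13:15-13:35.
Bianca ∩ Alice ∩ Quinn ∩ Idris ∩ Wiremu ∩ Rina: 13:15-13:35.
That's a single block of 20 minutes.

20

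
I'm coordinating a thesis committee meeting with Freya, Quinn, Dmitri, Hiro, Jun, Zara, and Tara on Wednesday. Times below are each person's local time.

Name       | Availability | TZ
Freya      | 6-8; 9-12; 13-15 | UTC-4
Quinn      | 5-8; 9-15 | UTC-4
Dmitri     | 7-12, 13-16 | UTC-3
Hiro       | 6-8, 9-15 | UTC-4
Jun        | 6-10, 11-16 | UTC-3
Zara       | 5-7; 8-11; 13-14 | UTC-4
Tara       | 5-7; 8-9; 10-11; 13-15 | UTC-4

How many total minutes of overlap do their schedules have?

180

Freya in UTC: 10:00-12:00, 13:00-16:00, 17:00-19:00 (add 4h to convert from UTC-4).
Quinn in UTC: 09:00-12:00, 13:00-19:00 (add 4h to convert from UTC-4).
Dmitri in UTC: 10:00-15:00, 16:00-19:00 (add 3h to convert from UTC-3).
Hiro in UTC: 10:00-12:00, 13:00-19:00 (add 4h to convert from UTC-4).
Jun in UTC: 09:00-13:00, 14:00-19:00 (add 3h to convert from UTC-3).
Zara in UTC: 09:00-11:00, 12:00-15:00, 17:00-18:00 (add 4h to convert from UTC-4).
Tara in UTC: 09:00-11:00, 12:00-13:00, 14:00-15:00, 17:00-19:00 (add 4h to convert from UTC-4).
Freya ∩ Quinn: 10:00-12:00, 13:00-16:00, 17:00-19:00.
Freya ∩ Quinn ∩ Dmitri: 10:00-12:00, 13:00-15:00, 17:00-19:00.
Freya ∩ Quinn ∩ Dmitri ∩ Hiro: 10:00-12:00, 13:00-15:00, 17:00-19:00.
Freya ∩ Quinn ∩ Dmitri ∩ Hiro ∩ Jun: 10:00-12:00, 14:00-15:00, 17:00-19:00.
Freya ∩ Quinn ∩ Dmitri ∩ Hiro ∩ Jun ∩ Zara: 10:00-11:00, 14:00-15:00, 17:00-18:00.
Freya ∩ Quinn ∩ Dmitri ∩ Hiro ∩ Jun ∩ Zara ∩ Tara: 10:00-11:00, 14:00-15:00, 17:00-18:00.
Summing the common windows: 60 + 60 + 60 = 180 minutes.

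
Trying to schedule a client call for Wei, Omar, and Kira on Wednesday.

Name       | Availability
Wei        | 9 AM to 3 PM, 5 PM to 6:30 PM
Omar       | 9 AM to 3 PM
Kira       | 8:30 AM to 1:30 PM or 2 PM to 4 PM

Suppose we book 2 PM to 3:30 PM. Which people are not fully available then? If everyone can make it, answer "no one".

Wei: not fully free for 14:00-15:30. Omar: not fully free for 14:00-15:30. Kira: free for 14:00-15:30.

Omar, Wei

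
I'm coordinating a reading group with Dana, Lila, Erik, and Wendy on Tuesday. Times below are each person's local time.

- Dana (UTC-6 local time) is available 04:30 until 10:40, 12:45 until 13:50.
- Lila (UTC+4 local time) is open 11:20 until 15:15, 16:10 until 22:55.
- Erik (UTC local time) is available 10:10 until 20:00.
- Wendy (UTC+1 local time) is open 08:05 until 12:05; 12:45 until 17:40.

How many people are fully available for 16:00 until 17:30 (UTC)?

2

Dana in UTC: 10:30-16:40, 18:45-19:50 (add 6h to convert from UTC-6).
Lila in UTC: 07:20-11:15, 12:10-18:55 (subtract 4h to convert from UTC+4).
Erik in UTC: 10:10-20:00.
Wendy in UTC: 07:05-11:05, 11:45-16:40 (subtract 1h to convert from UTC+1).
Lila and Erik can make the full 16:00-17:30 slot — that's 2.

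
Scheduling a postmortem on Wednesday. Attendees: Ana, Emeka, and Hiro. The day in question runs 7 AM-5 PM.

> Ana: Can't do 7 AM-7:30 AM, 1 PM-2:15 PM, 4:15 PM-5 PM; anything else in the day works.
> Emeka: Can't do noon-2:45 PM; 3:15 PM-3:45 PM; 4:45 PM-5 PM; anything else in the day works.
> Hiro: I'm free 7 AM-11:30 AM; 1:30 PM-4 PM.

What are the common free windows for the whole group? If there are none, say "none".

Ana free: 07:30-13:00, 14:15-16:15 (invert busy blocks within the working day).
Emeka free: 07:00-12:00, 14:45-15:15, 15:45-16:45 (invert busy blocks within the working day).
Hiro free: 07:00-11:30, 13:30-16:00.
Ana ∩ Emeka: 07:30-12:00, 14:45-15:15, 15:45-16:15.
Ana ∩ Emeka ∩ Hiro: 07:30-11:30, 14:45-15:15, 15:45-16:00.
Those are the intersection windows.

07:30-11:30, 14:45-15:15, 15:45-16:00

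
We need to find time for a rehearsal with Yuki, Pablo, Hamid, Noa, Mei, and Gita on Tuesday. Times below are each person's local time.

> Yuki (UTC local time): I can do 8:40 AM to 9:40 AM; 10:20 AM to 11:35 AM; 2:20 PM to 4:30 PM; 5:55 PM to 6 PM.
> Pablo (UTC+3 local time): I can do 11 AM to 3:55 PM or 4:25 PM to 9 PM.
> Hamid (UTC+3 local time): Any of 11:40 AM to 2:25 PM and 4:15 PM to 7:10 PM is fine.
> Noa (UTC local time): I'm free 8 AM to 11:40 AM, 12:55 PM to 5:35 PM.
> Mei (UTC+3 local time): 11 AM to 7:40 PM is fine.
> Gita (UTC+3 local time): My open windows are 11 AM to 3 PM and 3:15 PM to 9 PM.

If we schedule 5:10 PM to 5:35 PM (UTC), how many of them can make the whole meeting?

Yuki in UTC: 08:40-09:40, 10:20-11:35, 14:20-16:30, 17:55-18:00.
Pablo in UTC: 08:00-12:55, 13:25-18:00 (subtract 3h to convert from UTC+3).
Hamid in UTC: 08:40-11:25, 13:15-16:10 (subtract 3h to convert from UTC+3).
Noa in UTC: 08:00-11:40, 12:55-17:35.
Mei in UTC: 08:00-16:40 (subtract 3h to convert from UTC+3).
Gita in UTC: 08:00-12:00, 12:15-18:00 (subtract 3h to convert from UTC+3).
Pablo, Noa, and Gita can make the full 17:10-17:35 slot — that's 3.

3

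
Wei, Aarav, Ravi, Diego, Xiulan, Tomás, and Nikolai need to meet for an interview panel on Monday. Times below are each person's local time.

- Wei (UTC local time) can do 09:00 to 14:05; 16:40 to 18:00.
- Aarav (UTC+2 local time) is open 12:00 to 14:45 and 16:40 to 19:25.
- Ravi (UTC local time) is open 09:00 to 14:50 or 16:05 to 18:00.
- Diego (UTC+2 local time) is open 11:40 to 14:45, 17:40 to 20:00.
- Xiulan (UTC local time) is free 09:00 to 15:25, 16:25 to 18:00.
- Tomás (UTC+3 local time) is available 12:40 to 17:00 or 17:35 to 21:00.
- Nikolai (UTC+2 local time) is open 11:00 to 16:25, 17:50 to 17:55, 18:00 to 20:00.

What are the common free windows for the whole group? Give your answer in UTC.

Wei in UTC: 09:00-14:05, 16:40-18:00.
Aarav in UTC: 10:00-12:45, 14:40-17:25 (subtract 2h to convert from UTC+2).
Ravi in UTC: 09:00-14:50, 16:05-18:00.
Diego in UTC: 09:40-12:45, 15:40-18:00 (subtract 2h to convert from UTC+2).
Xiulan in UTC: 09:00-15:25, 16:25-18:00.
Tomás in UTC: 09:40-14:00, 14:35-18:00 (subtract 3h to convert from UTC+3).
Nikolai in UTC: 09:00-14:25, 15:50-15:55, 16:00-18:00 (subtract 2h to convert from UTC+2).
Wei ∩ Aarav: 10:00-12:45, 16:40-17:25.
Wei ∩ Aarav ∩ Ravi: 10:00-12:45, 16:40-17:25.
Wei ∩ Aarav ∩ Ravi ∩ Diego: 10:00-12:45, 16:40-17:25.
Wei ∩ Aarav ∩ Ravi ∩ Diego ∩ Xiulan: 10:00-12:45, 16:40-17:25.
Wei ∩ Aarav ∩ Ravi ∩ Diego ∩ Xiulan ∩ Tomás: 10:00-12:45, 16:40-17:25.
Wei ∩ Aarav ∩ Ravi ∩ Diego ∩ Xiulan ∩ Tomás ∩ Nikolai: 10:00-12:45, 16:40-17:25.
So the common availability across everyone is 10:00-12:45, 16:40-17:25.

10:00-12:45, 16:40-17:25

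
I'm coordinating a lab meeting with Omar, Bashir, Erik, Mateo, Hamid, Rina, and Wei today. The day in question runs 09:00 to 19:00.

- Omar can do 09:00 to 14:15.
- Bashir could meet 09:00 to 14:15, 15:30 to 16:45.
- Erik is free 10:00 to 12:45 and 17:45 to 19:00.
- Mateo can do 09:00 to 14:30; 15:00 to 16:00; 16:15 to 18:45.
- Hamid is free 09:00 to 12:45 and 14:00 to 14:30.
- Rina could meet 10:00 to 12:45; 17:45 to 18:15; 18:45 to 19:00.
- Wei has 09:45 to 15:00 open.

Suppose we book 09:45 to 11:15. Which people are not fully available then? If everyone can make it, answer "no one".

Erik, Rina

Omar: free for 09:45-11:15. Bashir: free for 09:45-11:15. Erik: not fully free for 09:45-11:15. Mateo: free for 09:45-11:15. Hamid: free for 09:45-11:15. Rina: not fully free for 09:45-11:15. Wei: free for 09:45-11:15.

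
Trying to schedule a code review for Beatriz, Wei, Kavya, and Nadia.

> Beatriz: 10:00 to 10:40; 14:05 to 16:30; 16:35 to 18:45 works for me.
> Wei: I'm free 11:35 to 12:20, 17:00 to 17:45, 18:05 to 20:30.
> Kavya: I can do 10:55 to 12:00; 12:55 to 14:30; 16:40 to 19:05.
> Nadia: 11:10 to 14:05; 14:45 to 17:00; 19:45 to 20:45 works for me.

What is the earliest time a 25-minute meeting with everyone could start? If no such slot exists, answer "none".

none

Beatriz ∩ Wei: 17:00-17:45, 18:05-18:45.
Beatriz ∩ Wei ∩ Kavya: 17:00-17:45, 18:05-18:45.
Beatriz ∩ Wei ∩ Kavya ∩ Nadia: ∅.
There is no time when everyone is free.
No common window is at least 25 minutes long.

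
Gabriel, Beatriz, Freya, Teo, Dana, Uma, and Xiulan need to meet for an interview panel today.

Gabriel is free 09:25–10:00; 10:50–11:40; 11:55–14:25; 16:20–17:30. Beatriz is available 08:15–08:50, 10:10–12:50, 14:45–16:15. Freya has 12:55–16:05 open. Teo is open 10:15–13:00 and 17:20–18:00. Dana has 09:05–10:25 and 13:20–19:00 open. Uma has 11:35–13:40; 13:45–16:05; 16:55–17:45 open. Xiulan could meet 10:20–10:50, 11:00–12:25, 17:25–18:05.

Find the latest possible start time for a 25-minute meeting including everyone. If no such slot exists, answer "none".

none

Gabriel ∩ Beatriz: 10:50-11:40, 11:55-12:50.
Gabriel ∩ Beatriz ∩ Freya: ∅.
Gabriel ∩ Beatriz ∩ Freya ∩ Teo: ∅.
Gabriel ∩ Beatriz ∩ Freya ∩ Teo ∩ Dana: ∅.
Gabriel ∩ Beatriz ∩ Freya ∩ Teo ∩ Dana ∩ Uma: ∅.
Gabriel ∩ Beatriz ∩ Freya ∩ Teo ∩ Dana ∩ Uma ∩ Xiulan: ∅.
There is no time when everyone is free.
No common window is at least 25 minutes long.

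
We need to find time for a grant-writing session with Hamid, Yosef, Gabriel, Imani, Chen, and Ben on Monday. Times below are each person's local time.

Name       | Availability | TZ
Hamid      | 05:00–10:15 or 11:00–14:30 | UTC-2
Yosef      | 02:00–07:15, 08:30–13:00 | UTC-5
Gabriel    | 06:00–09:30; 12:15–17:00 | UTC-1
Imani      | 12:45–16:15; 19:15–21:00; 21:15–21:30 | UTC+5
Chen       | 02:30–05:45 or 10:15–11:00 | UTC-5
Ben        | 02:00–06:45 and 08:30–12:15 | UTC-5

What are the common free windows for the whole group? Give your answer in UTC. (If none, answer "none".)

Hamid in UTC: 07:00-12:15, 13:00-16:30 (add 2h to convert from UTC-2).
Yosef in UTC: 07:00-12:15, 13:30-18:00 (add 5h to convert from UTC-5).
Gabriel in UTC: 07:00-10:30, 13:15-18:00 (add 1h to convert from UTC-1).
Imani in UTC: 07:45-11:15, 14:15-16:00, 16:15-16:30 (subtract 5h to convert from UTC+5).
Chen in UTC: 07:30-10:45, 15:15-16:00 (add 5h to convert from UTC-5).
Ben in UTC: 07:00-11:45, 13:30-17:15 (add 5h to convert from UTC-5).
Hamid ∩ Yosef: 07:00-12:15, 13:30-16:30.
Hamid ∩ Yosef ∩ Gabriel: 07:00-10:30, 13:30-16:30.
Hamid ∩ Yosef ∩ Gabriel ∩ Imani: 07:45-10:30, 14:15-16:00, 16:15-16:30.
Hamid ∩ Yosef ∩ Gabriel ∩ Imani ∩ Chen: 07:45-10:30, 15:15-16:00.
Hamid ∩ Yosef ∩ Gabriel ∩ Imani ∩ Chen ∩ Ben: 07:45-10:30, 15:15-16:00.

07:45-10:30, 15:15-16:00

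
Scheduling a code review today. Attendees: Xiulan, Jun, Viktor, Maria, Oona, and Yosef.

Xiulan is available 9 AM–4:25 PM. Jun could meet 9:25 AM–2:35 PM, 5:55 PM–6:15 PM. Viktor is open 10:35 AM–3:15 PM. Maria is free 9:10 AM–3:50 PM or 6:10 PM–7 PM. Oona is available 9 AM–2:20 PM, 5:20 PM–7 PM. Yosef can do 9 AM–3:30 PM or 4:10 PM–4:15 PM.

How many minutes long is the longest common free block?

Xiulan ∩ Jun: 09:25-14:35.
Xiulan ∩ Jun ∩ Viktor: 10:35-14:35.
Xiulan ∩ Jun ∩ Viktor ∩ Maria: 10:35-14:35.
Xiulan ∩ Jun ∩ Viktor ∩ Maria ∩ Oona: 10:35-14:20.
Xiulan ∩ Jun ∩ Viktor ∩ Maria ∩ Oona ∩ Yosef: 10:35-14:20.
The longest is 10:35-14:20 at 225 minutes.

225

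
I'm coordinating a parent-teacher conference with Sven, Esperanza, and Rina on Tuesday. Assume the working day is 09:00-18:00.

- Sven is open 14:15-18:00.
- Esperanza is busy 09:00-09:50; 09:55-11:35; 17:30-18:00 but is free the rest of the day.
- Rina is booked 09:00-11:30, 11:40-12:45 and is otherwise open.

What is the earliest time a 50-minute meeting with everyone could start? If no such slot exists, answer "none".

14:15

Sven free: 14:15-18:00.
Esperanza free: 09:50-09:55, 11:35-17:30 (invert busy blocks within the working day).
Rina free: 11:30-11:40, 12:45-18:00 (invert busy blocks within the working day).
Sven ∩ Esperanza: 14:15-17:30.
Sven ∩ Esperanza ∩ Rina: 14:15-17:30.
So the common availability across everyone is 14:15-17:30.
The first common window of at least 50 minutes is 14:15-17:30, so the earliest start is 14:15.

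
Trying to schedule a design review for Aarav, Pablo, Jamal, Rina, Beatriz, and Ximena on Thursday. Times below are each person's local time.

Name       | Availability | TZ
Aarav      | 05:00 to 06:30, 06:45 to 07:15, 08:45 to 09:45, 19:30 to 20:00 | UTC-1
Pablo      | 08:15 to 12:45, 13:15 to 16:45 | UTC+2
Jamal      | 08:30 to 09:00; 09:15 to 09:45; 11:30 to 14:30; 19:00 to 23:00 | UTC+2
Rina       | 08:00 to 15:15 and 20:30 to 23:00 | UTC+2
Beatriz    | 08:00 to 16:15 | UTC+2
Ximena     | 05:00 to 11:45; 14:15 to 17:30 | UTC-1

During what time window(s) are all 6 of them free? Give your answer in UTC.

06:30-07:00, 07:15-07:30, 09:45-10:45

Aarav in UTC: 06:00-07:30, 07:45-08:15, 09:45-10:45, 20:30-21:00 (add 1h to convert from UTC-1).
Pablo in UTC: 06:15-10:45, 11:15-14:45 (subtract 2h to convert from UTC+2).
Jamal in UTC: 06:30-07:00, 07:15-07:45, 09:30-12:30, 17:00-21:00 (subtract 2h to convert from UTC+2).
Rina in UTC: 06:00-13:15, 18:30-21:00 (subtract 2h to convert from UTC+2).
Beatriz in UTC: 06:00-14:15 (subtract 2h to convert from UTC+2).
Ximena in UTC: 06:00-12:45, 15:15-18:30 (add 1h to convert from UTC-1).
Aarav ∩ Pablo: 06:15-07:30, 07:45-08:15, 09:45-10:45.
Aarav ∩ Pablo ∩ Jamal: 06:30-07:00, 07:15-07:30, 09:45-10:45.
Aarav ∩ Pablo ∩ Jamal ∩ Rina: 06:30-07:00, 07:15-07:30, 09:45-10:45.
Aarav ∩ Pablo ∩ Jamal ∩ Rina ∩ Beatriz: 06:30-07:00, 07:15-07:30, 09:45-10:45.
Aarav ∩ Pablo ∩ Jamal ∩ Rina ∩ Beatriz ∩ Ximena: 06:30-07:00, 07:15-07:30, 09:45-10:45.
So the common availability across everyone is 06:30-07:00, 07:15-07:30, 09:45-10:45.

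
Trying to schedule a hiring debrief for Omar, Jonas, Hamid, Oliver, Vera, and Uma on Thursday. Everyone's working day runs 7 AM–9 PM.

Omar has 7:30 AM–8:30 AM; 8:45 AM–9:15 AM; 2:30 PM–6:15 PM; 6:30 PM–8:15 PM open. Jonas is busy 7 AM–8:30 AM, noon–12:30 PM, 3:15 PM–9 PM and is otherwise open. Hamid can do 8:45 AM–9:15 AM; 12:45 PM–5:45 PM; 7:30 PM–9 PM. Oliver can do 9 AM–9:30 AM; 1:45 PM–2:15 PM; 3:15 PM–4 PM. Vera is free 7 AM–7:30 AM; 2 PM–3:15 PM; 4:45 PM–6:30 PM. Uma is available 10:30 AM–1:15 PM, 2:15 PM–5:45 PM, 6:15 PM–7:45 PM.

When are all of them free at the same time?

none

Omar free: 07:30-08:30, 08:45-09:15, 14:30-18:15, 18:30-20:15.
Jonas free: 08:30-12:00, 12:30-15:15 (invert busy blocks within the working day).
Hamid free: 08:45-09:15, 12:45-17:45, 19:30-21:00.
Oliver free: 09:00-09:30, 13:45-14:15, 15:15-16:00.
Vera free: 07:00-07:30, 14:00-15:15, 16:45-18:30.
Uma free: 10:30-13:15, 14:15-17:45, 18:15-19:45.
Omar ∩ Jonas: 08:45-09:15, 14:30-15:15.
Omar ∩ Jonas ∩ Hamid: 08:45-09:15, 14:30-15:15.
Omar ∩ Jonas ∩ Hamid ∩ Oliver: 09:00-09:15.
Omar ∩ Jonas ∩ Hamid ∩ Oliver ∩ Vera: ∅.
Omar ∩ Jonas ∩ Hamid ∩ Oliver ∩ Vera ∩ Uma: ∅.
There is no time when everyone is free.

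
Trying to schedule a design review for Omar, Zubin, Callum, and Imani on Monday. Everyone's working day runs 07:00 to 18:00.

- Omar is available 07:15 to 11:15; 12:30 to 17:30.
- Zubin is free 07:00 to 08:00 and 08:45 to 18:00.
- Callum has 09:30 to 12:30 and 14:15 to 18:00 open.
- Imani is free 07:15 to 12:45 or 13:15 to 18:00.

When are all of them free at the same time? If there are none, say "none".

Omar ∩ Zubin: 07:15-08:00, 08:45-11:15, 12:30-17:30.
Omar ∩ Zubin ∩ Callum: 09:30-11:15, 14:15-17:30.
Omar ∩ Zubin ∩ Callum ∩ Imani: 09:30-11:15, 14:15-17:30.
Those are the intersection windows.

09:30-11:15, 14:15-17:30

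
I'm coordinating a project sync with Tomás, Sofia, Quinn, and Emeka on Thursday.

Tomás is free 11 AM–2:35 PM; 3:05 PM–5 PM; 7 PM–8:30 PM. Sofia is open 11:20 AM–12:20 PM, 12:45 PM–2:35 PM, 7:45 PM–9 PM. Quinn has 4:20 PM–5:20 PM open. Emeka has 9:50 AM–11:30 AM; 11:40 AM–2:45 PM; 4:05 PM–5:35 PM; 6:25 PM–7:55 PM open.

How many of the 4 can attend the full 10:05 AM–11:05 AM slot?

Emeka can make the full 10:05-11:05 slot — that's 1.

1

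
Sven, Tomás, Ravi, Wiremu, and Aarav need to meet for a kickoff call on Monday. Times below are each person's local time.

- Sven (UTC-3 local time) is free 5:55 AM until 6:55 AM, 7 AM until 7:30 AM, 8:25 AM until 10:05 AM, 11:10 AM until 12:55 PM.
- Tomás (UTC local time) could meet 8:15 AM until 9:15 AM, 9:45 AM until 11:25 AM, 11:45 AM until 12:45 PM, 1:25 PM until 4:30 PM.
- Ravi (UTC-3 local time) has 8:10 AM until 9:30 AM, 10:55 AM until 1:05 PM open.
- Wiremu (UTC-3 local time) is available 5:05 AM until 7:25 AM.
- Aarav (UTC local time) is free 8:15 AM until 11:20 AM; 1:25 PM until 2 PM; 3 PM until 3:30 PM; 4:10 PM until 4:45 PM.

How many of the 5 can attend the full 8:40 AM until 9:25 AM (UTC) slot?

2

Sven in UTC: 08:55-09:55, 10:00-10:30, 11:25-13:05, 14:10-15:55 (add 3h to convert from UTC-3).
Tomás in UTC: 08:15-09:15, 09:45-11:25, 11:45-12:45, 13:25-16:30.
Ravi in UTC: 11:10-12:30, 13:55-16:05 (add 3h to convert from UTC-3).
Wiremu in UTC: 08:05-10:25 (add 3h to convert from UTC-3).
Aarav in UTC: 08:15-11:20, 13:25-14:00, 15:00-15:30, 16:10-16:45.
Wiremu and Aarav can make the full 08:40-09:25 slot — that's 2.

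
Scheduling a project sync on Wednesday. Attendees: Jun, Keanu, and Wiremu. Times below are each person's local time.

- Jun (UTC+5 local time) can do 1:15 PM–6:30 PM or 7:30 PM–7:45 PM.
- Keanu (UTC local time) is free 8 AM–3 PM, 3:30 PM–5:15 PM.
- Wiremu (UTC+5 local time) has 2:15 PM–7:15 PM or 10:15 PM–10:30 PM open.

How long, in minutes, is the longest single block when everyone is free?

255

Jun in UTC: 08:15-13:30, 14:30-14:45 (subtract 5h to convert from UTC+5).
Keanu in UTC: 08:00-15:00, 15:30-17:15.
Wiremu in UTC: 09:15-14:15, 17:15-17:30 (subtract 5h to convert from UTC+5).
Jun ∩ Keanu: 08:15-13:30, 14:30-14:45.
Jun ∩ Keanu ∩ Wiremu: 09:15-13:30.
Those are the intersection windows.
The longest is 09:15-13:30 at 255 minutes.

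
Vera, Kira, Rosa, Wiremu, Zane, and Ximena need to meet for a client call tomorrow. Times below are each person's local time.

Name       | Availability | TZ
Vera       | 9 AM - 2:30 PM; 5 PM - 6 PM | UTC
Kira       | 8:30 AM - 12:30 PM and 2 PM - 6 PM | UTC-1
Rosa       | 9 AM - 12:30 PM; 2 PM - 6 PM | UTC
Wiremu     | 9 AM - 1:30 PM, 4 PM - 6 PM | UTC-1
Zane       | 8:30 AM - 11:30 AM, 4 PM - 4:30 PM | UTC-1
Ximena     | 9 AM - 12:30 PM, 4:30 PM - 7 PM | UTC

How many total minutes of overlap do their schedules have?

180

Vera in UTC: 09:00-14:30, 17:00-18:00.
Kira in UTC: 09:30-13:30, 15:00-19:00 (add 1h to convert from UTC-1).
Rosa in UTC: 09:00-12:30, 14:00-18:00.
Wiremu in UTC: 10:00-14:30, 17:00-19:00 (add 1h to convert from UTC-1).
Zane in UTC: 09:30-12:30, 17:00-17:30 (add 1h to convert from UTC-1).
Ximena in UTC: 09:00-12:30, 16:30-19:00.
Vera ∩ Kira: 09:30-13:30, 17:00-18:00.
Vera ∩ Kira ∩ Rosa: 09:30-12:30, 17:00-18:00.
Vera ∩ Kira ∩ Rosa ∩ Wiremu: 10:00-12:30, 17:00-18:00.
Vera ∩ Kira ∩ Rosa ∩ Wiremu ∩ Zane: 10:00-12:30, 17:00-17:30.
Vera ∩ Kira ∩ Rosa ∩ Wiremu ∩ Zane ∩ Ximena: 10:00-12:30, 17:00-17:30.
So the common availability across everyone is 10:00-12:30, 17:00-17:30.
Summing the common windows: 150 + 30 = 180 minutes.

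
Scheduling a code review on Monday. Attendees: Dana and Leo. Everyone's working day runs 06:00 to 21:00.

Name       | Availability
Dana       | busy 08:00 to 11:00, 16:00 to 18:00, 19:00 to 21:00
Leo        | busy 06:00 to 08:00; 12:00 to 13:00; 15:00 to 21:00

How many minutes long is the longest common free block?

120

Dana free: 06:00-08:00, 11:00-16:00, 18:00-19:00 (invert busy blocks within the working day).
Leo free: 08:00-12:00, 13:00-15:00 (invert busy blocks within the working day).
Dana ∩ Leo: 11:00-12:00, 13:00-15:00.
So the common availability across everyone is 11:00-12:00, 13:00-15:00.
The longest is 13:00-15:00 at 120 minutes.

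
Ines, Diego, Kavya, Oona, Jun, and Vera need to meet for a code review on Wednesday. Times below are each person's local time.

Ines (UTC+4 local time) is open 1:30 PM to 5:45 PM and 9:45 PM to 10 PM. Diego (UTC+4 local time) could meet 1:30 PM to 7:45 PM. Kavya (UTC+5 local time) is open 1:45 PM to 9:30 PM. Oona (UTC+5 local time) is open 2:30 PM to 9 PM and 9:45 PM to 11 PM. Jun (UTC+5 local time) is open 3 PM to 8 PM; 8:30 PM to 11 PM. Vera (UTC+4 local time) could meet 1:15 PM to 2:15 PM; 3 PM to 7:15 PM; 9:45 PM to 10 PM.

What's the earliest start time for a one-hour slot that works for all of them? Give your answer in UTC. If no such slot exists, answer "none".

11:00

Ines in UTC: 09:30-13:45, 17:45-18:00 (subtract 4h to convert from UTC+4).
Diego in UTC: 09:30-15:45 (subtract 4h to convert from UTC+4).
Kavya in UTC: 08:45-16:30 (subtract 5h to convert from UTC+5).
Oona in UTC: 09:30-16:00, 16:45-18:00 (subtract 5h to convert from UTC+5).
Jun in UTC: 10:00-15:00, 15:30-18:00 (subtract 5h to convert from UTC+5).
Vera in UTC: 09:15-10:15, 11:00-15:15, 17:45-18:00 (subtract 4h to convert from UTC+4).
Ines ∩ Diego: 09:30-13:45.
Ines ∩ Diego ∩ Kavya: 09:30-13:45.
Ines ∩ Diego ∩ Kavya ∩ Oona: 09:30-13:45.
Ines ∩ Diego ∩ Kavya ∩ Oona ∩ Jun: 10:00-13:45.
Ines ∩ Diego ∩ Kavya ∩ Oona ∩ Jun ∩ Vera: 10:00-10:15, 11:00-13:45.
The first common window of at least 60 minutes is 11:00-13:45, so the earliest start is 11:00.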